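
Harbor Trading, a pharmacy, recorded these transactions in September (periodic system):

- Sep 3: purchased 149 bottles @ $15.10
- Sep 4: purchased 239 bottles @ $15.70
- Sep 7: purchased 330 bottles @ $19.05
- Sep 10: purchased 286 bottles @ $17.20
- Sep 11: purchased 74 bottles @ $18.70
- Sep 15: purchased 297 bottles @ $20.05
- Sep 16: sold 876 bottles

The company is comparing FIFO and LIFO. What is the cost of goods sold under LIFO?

FIFO COGS: 149 @ $15.10 + 239 @ $15.70 + 330 @ $19.05 + 158 @ $17.20 = $15,006.30
LIFO COGS: 297 @ $20.05 + 74 @ $18.70 + 286 @ $17.20 + 219 @ $19.05 = $16,429.80

COGS = $16,429.80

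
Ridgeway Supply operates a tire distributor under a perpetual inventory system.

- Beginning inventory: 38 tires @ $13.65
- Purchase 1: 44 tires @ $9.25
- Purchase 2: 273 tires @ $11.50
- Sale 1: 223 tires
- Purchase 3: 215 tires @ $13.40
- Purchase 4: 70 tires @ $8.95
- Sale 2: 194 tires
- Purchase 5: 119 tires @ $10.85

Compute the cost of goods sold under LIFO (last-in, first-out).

Sale 1 (223) [LIFO — newest first]: 223 @ $11.50 = $2,564.50
Sale 2 (194) [LIFO — newest first]: 70 @ $8.95 + 124 @ $13.40 = $2,288.10
Total COGS = $2,564.50 + $2,288.10 = $4,852.60
Ending inventory: 38 @ $13.65 + 44 @ $9.25 + 50 @ $11.50 + 91 @ $13.40 + 119 @ $10.85 = $4,011.25
Check: goods available $8,863.85 = COGS $4,852.60 + ending $4,011.25

COGS = $4,852.60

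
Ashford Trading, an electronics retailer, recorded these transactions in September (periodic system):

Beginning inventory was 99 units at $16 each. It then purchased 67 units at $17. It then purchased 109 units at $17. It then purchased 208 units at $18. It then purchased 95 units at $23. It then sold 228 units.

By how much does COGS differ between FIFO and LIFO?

FIFO COGS: 99 @ $16 + 67 @ $17 + 62 @ $17 = $3,777
LIFO COGS: 95 @ $23 + 133 @ $18 = $4,579
Difference = |$3,777 − $4,579| = $802

$802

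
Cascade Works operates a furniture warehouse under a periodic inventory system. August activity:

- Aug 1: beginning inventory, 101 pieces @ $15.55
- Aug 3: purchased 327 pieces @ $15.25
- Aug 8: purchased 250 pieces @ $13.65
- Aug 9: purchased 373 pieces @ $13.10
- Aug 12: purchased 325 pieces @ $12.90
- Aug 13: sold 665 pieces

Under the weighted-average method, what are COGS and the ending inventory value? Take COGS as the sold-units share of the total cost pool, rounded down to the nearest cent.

Aug 13, sell 665: 665/1376 × $19,048.60 → $9,205.90
Ending inventory (cost pool remaining) = $9,842.70

COGS = $9,205.90; ending inventory = $9,842.70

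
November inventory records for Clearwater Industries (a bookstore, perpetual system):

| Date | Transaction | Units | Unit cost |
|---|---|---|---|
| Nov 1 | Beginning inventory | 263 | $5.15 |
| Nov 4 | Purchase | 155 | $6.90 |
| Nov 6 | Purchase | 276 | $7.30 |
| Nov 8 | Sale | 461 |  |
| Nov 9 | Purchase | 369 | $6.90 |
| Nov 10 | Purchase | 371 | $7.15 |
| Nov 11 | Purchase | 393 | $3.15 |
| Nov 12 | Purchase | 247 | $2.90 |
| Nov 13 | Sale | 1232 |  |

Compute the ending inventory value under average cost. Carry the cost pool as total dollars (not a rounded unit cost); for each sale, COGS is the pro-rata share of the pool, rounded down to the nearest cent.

Ending inventory = $2,041.59

After Nov 1: 263 on hand, pool $1,354.45 (≈ $5.1500 each)
After Nov 4: 418 on hand, pool $2,423.95 (≈ $5.7989 each)
After Nov 6: 694 on hand, pool $4,438.75 (≈ $6.3959 each)
Nov 8, sell 461: 461/694 × $4,438.75 → $2,948.50
After Nov 9: 602 on hand, pool $4,036.35 (≈ $6.7049 each)
After Nov 10: 973 on hand, pool $6,689.00 (≈ $6.8746 each)
After Nov 11: 1366 on hand, pool $7,926.95 (≈ $5.8030 each)
After Nov 12: 1613 on hand, pool $8,643.25 (≈ $5.3585 each)
Nov 13, sell 1232: 1232/1613 × $8,643.25 → $6,601.66
Total COGS = $2,948.50 + $6,601.66 = $9,550.16
Ending inventory (cost pool remaining) = $2,041.59
Check: goods available $11,591.75 = COGS $9,550.16 + ending $2,041.59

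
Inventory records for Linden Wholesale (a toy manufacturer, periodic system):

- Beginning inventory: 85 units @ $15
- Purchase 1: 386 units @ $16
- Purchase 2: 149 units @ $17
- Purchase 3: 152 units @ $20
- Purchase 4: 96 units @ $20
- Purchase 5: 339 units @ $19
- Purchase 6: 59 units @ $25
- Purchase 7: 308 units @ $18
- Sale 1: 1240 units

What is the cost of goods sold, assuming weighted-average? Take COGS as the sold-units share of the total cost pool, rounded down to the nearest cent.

COGS = $22,376.72

Sale 1, sell 1240: 1240/1574 × $28,404.00 → $22,376.72
Ending inventory (cost pool remaining) = $6,027.28
Check: goods available $28,404.00 = COGS $22,376.72 + ending $6,027.28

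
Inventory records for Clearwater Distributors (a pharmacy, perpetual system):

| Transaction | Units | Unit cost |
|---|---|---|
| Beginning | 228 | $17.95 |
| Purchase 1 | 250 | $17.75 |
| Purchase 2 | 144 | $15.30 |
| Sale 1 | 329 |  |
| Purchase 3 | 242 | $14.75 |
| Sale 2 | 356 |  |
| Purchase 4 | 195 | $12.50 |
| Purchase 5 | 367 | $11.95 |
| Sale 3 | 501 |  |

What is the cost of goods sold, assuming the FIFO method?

COGS = $18,257.95

Sale 1 (329) [FIFO — oldest first]: 228 @ $17.95 + 101 @ $17.75 = $5,885.35
Sale 2 (356) [FIFO — oldest first]: 149 @ $17.75 + 144 @ $15.30 + 63 @ $14.75 = $5,777.20
Sale 3 (501) [FIFO — oldest first]: 179 @ $14.75 + 195 @ $12.50 + 127 @ $11.95 = $6,595.40
Total COGS = $5,885.35 + $5,777.20 + $6,595.40 = $18,257.95
Ending inventory: 240 @ $11.95 = $2,868.00
Check: goods available $21,125.95 = COGS $18,257.95 + ending $2,868.00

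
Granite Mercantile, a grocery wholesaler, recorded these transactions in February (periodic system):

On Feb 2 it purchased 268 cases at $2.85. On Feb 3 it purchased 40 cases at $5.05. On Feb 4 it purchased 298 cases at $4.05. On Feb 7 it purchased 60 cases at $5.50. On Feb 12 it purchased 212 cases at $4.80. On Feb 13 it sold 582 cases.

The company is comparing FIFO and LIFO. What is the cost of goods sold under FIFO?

COGS = $2,075.50

FIFO COGS: 268 @ $2.85 + 40 @ $5.05 + 274 @ $4.05 = $2,075.50
LIFO COGS: 212 @ $4.80 + 60 @ $5.50 + 298 @ $4.05 + 12 @ $5.05 = $2,615.10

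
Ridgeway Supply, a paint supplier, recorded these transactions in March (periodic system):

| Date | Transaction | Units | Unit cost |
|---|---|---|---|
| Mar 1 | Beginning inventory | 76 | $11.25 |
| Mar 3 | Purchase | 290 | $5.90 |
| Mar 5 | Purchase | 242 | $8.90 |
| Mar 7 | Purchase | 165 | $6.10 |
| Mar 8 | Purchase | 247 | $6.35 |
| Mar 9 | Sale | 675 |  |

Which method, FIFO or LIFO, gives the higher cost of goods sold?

FIFO

FIFO COGS: 76 @ $11.25 + 290 @ $5.90 + 242 @ $8.90 + 67 @ $6.10 = $5,128.50
LIFO COGS: 247 @ $6.35 + 165 @ $6.10 + 242 @ $8.90 + 21 @ $5.90 = $4,852.65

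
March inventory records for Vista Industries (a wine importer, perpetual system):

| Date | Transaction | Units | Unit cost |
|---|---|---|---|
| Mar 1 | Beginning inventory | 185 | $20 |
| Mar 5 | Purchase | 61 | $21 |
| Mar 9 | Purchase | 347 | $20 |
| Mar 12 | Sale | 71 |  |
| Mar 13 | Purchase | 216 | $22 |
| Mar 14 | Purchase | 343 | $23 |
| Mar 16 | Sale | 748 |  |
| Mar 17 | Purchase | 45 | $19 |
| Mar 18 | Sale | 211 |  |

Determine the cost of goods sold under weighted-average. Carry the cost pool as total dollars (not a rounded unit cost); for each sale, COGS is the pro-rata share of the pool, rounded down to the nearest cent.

After Mar 1: 185 on hand, pool $3,700.00 (≈ $20.0000 each)
After Mar 5: 246 on hand, pool $4,981.00 (≈ $20.2480 each)
After Mar 9: 593 on hand, pool $11,921.00 (≈ $20.1029 each)
Mar 12, sell 71: 71/593 × $11,921.00 → $1,427.30
After Mar 13: 738 on hand, pool $15,245.70 (≈ $20.6581 each)
After Mar 14: 1081 on hand, pool $23,134.70 (≈ $21.4012 each)
Mar 16, sell 748: 748/1081 × $23,134.70 → $16,008.09
After Mar 17: 378 on hand, pool $7,981.61 (≈ $21.1154 each)
Mar 18, sell 211: 211/378 × $7,981.61 → $4,455.34
Total COGS = $1,427.30 + $16,008.09 + $4,455.34 = $21,890.73
Ending inventory (cost pool remaining) = $3,526.27

COGS = $21,890.73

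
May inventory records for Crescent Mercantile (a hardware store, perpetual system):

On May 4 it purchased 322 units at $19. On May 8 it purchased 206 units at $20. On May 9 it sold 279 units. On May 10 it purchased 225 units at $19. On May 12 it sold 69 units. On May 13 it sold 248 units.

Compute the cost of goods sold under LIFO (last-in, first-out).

COGS = $11,530

May 9, 279 sold [LIFO — newest first]: 206 @ $20 + 73 @ $19 = $5,507
May 12, 69 sold [LIFO — newest first]: 69 @ $19 = $1,311
May 13, 248 sold [LIFO — newest first]: 156 @ $19 + 92 @ $19 = $4,712
Total COGS = $5,507 + $1,311 + $4,712 = $11,530
Ending inventory: 157 @ $19 = $2,983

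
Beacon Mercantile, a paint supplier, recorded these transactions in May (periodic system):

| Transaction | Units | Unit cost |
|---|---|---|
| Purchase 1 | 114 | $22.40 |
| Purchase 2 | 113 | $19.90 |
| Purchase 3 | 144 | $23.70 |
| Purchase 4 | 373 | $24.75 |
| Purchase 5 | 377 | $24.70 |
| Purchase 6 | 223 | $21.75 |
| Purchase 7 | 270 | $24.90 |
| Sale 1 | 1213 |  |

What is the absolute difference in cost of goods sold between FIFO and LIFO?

$614.65

FIFO COGS: 114 @ $22.40 + 113 @ $19.90 + 144 @ $23.70 + 373 @ $24.75 + 377 @ $24.70 + 92 @ $21.75 = $28,759.75
LIFO COGS: 270 @ $24.90 + 223 @ $21.75 + 377 @ $24.70 + 343 @ $24.75 = $29,374.40
Difference = |$28,759.75 − $29,374.40| = $614.65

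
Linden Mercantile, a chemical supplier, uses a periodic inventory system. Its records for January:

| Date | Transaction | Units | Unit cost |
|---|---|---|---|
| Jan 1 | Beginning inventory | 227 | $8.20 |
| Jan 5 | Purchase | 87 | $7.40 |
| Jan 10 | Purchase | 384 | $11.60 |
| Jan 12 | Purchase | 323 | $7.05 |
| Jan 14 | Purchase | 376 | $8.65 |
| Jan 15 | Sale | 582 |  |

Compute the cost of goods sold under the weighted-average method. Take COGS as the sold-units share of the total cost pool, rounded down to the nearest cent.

COGS = $5,203.06

Jan 15, sell 582: 582/1397 × $12,489.15 → $5,203.06
Ending inventory (cost pool remaining) = $7,286.09
Check: goods available $12,489.15 = COGS $5,203.06 + ending $7,286.09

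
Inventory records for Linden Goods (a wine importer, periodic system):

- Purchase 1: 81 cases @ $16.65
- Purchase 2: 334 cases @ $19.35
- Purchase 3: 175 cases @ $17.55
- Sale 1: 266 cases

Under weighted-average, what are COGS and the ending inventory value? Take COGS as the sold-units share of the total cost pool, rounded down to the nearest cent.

COGS = $4,906.48; ending inventory = $5,976.32

Sale 1, sell 266: 266/590 × $10,882.80 → $4,906.48
Ending inventory (cost pool remaining) = $5,976.32
Check: goods available $10,882.80 = COGS $4,906.48 + ending $5,976.32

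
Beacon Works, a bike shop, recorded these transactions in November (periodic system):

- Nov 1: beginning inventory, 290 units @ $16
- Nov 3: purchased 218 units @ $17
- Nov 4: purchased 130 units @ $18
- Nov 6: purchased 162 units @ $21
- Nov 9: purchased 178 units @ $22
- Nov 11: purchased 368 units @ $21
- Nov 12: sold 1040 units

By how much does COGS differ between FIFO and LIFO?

FIFO COGS: 290 @ $16 + 218 @ $17 + 130 @ $18 + 162 @ $21 + 178 @ $22 + 62 @ $21 = $19,306
LIFO COGS: 368 @ $21 + 178 @ $22 + 162 @ $21 + 130 @ $18 + 202 @ $17 = $20,820
Difference = |$19,306 − $20,820| = $1,514

$1,514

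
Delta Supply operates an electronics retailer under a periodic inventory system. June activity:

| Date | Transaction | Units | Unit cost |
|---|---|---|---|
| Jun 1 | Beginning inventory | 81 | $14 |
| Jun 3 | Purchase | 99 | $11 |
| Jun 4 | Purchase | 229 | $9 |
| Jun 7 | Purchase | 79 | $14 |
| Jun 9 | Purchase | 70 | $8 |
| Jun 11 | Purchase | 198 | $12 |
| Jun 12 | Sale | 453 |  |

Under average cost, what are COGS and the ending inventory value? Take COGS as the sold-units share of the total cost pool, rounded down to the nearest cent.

COGS = $4,988.99; ending inventory = $3,337.01

Jun 12, sell 453: 453/756 × $8,326.00 → $4,988.99
Ending inventory (cost pool remaining) = $3,337.01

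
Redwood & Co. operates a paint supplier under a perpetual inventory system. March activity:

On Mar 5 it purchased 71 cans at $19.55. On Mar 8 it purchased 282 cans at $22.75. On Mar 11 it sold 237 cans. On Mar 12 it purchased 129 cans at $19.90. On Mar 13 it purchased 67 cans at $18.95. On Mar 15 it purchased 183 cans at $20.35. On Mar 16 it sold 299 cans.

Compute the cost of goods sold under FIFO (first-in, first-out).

COGS = $11,393.95

Mar 11, 237 sold [FIFO — oldest first]: 71 @ $19.55 + 166 @ $22.75 = $5,164.55
Mar 16, 299 sold [FIFO — oldest first]: 116 @ $22.75 + 129 @ $19.90 + 54 @ $18.95 = $6,229.40
Total COGS = $5,164.55 + $6,229.40 = $11,393.95
Ending inventory: 13 @ $18.95 + 183 @ $20.35 = $3,970.40
Check: goods available $15,364.35 = COGS $11,393.95 + ending $3,970.40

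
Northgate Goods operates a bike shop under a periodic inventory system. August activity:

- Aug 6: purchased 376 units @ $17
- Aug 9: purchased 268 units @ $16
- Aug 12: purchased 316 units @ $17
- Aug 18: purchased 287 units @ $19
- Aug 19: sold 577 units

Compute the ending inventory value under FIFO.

Ending inventory = $11,897

Aug 19, 577 sold [FIFO — oldest first]: 376 @ $17 + 201 @ $16 = $9,608
Ending inventory: 67 @ $16 + 316 @ $17 + 287 @ $19 = $11,897
Check: goods available $21,505 = COGS $9,608 + ending $11,897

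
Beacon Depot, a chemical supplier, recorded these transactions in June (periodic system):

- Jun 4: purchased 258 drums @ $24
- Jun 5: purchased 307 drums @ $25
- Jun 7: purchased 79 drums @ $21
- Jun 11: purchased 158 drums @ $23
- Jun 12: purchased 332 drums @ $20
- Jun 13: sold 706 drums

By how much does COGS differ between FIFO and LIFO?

$1,594

FIFO COGS: 258 @ $24 + 307 @ $25 + 79 @ $21 + 62 @ $23 = $16,952
LIFO COGS: 332 @ $20 + 158 @ $23 + 79 @ $21 + 137 @ $25 = $15,358
Difference = |$16,952 − $15,358| = $1,594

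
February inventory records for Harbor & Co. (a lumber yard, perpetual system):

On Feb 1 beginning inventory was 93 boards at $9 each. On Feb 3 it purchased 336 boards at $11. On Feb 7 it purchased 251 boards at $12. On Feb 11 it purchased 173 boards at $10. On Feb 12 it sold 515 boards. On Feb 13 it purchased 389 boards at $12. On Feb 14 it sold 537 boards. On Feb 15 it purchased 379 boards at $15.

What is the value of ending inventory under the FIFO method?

Ending inventory = $7,965

Feb 12, 515 sold [FIFO — oldest first]: 93 @ $9 + 336 @ $11 + 86 @ $12 = $5,565
Feb 14, 537 sold [FIFO — oldest first]: 165 @ $12 + 173 @ $10 + 199 @ $12 = $6,098
Total COGS = $5,565 + $6,098 = $11,663
Ending inventory: 190 @ $12 + 379 @ $15 = $7,965
Check: goods available $19,628 = COGS $11,663 + ending $7,965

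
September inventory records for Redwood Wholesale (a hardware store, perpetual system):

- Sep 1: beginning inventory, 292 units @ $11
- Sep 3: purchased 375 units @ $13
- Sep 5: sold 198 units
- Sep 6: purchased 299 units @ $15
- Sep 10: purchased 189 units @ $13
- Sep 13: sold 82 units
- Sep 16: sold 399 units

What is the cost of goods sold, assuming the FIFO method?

Sep 5, 198 sold [FIFO — oldest first]: 198 @ $11 = $2,178
Sep 13, 82 sold [FIFO — oldest first]: 82 @ $11 = $902
Sep 16, 399 sold [FIFO — oldest first]: 12 @ $11 + 375 @ $13 + 12 @ $15 = $5,187
Total COGS = $2,178 + $902 + $5,187 = $8,267
Ending inventory: 287 @ $15 + 189 @ $13 = $6,762
Check: goods available $15,029 = COGS $8,267 + ending $6,762

COGS = $8,267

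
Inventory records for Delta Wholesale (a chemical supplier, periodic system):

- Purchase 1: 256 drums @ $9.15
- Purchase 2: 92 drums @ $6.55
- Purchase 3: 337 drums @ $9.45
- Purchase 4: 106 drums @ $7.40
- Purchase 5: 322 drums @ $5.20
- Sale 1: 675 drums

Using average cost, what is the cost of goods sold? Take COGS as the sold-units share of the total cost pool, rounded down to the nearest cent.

Sale 1, sell 675: 675/1113 × $8,588.45 → $5,208.62
Ending inventory (cost pool remaining) = $3,379.83

COGS = $5,208.62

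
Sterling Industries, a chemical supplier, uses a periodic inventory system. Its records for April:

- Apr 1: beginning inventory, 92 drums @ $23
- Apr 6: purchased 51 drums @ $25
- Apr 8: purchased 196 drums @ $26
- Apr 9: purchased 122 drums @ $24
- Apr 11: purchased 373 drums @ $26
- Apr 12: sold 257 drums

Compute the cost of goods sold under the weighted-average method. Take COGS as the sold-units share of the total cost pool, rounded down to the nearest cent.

Apr 12, sell 257: 257/834 × $21,113.00 → $6,506.04
Ending inventory (cost pool remaining) = $14,606.96

COGS = $6,506.04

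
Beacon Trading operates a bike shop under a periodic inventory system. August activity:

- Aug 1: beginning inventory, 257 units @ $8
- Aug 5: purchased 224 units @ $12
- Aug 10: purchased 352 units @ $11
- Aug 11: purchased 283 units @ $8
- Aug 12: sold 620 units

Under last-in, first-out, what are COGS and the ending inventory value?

Aug 12, 620 sold [LIFO — newest first]: 283 @ $8 + 337 @ $11 = $5,971
Ending inventory: 257 @ $8 + 224 @ $12 + 15 @ $11 = $4,909

COGS = $5,971; ending inventory = $4,909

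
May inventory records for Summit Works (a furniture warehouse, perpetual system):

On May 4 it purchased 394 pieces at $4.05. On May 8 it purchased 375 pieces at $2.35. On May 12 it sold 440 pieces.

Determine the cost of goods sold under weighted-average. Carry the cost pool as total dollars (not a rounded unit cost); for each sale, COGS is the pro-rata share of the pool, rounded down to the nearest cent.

COGS = $1,417.24

After May 4: 394 on hand, pool $1,595.70 (≈ $4.0500 each)
After May 8: 769 on hand, pool $2,476.95 (≈ $3.2210 each)
May 12, sell 440: 440/769 × $2,476.95 → $1,417.24
Ending inventory (cost pool remaining) = $1,059.71
Check: goods available $2,476.95 = COGS $1,417.24 + ending $1,059.71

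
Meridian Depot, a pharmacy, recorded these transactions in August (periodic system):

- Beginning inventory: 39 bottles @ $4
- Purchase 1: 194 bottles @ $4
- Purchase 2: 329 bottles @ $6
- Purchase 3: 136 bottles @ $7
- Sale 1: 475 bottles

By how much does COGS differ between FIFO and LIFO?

FIFO COGS: 39 @ $4 + 194 @ $4 + 242 @ $6 = $2,384
LIFO COGS: 136 @ $7 + 329 @ $6 + 10 @ $4 = $2,966
Difference = |$2,384 − $2,966| = $582

$582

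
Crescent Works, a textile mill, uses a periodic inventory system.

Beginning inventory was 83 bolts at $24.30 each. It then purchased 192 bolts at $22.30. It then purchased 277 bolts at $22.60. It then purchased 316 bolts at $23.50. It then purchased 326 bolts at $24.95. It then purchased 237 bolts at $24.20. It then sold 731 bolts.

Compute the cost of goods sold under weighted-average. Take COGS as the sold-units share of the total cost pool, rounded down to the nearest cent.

Sale 1, sell 731: 731/1431 × $33,853.80 → $17,293.59
Ending inventory (cost pool remaining) = $16,560.21

COGS = $17,293.59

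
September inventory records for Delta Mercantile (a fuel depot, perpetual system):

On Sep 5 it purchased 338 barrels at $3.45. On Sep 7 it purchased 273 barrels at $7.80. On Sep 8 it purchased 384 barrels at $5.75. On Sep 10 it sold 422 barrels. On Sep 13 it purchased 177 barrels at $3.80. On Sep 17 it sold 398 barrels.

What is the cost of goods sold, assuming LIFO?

Sep 10, 422 sold [LIFO — newest first]: 384 @ $5.75 + 38 @ $7.80 = $2,504.40
Sep 17, 398 sold [LIFO — newest first]: 177 @ $3.80 + 221 @ $7.80 = $2,396.40
Total COGS = $2,504.40 + $2,396.40 = $4,900.80
Ending inventory: 338 @ $3.45 + 14 @ $7.80 = $1,275.30

COGS = $4,900.80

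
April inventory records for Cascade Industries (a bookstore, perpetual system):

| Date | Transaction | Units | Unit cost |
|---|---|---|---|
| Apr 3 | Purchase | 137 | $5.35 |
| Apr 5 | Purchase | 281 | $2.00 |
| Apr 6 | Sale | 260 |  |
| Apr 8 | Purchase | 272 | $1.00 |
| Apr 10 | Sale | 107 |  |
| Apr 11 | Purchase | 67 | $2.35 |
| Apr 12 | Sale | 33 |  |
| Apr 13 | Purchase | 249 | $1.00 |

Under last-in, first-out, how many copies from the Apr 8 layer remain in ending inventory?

165

Apr 6, 260 sold [LIFO — newest first]: 260 @ $2.00 = $520.00
Apr 10, 107 sold [LIFO — newest first]: 107 @ $1.00 = $107.00
Apr 12, 33 sold [LIFO — newest first]: 33 @ $2.35 = $77.55
Total COGS = $520.00 + $107.00 + $77.55 = $704.55
Ending inventory: 137 @ $5.35 + 21 @ $2.00 + 165 @ $1.00 + 34 @ $2.35 + 249 @ $1.00 = $1,268.85
Check: goods available $1,973.40 = COGS $704.55 + ending $1,268.85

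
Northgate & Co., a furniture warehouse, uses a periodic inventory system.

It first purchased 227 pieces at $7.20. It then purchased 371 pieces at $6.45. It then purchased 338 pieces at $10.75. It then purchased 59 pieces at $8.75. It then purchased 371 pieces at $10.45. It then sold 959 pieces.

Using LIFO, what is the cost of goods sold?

COGS = $9,258.65

Sale 1 (959) [LIFO — newest first]: 371 @ $10.45 + 59 @ $8.75 + 338 @ $10.75 + 191 @ $6.45 = $9,258.65
Ending inventory: 227 @ $7.20 + 180 @ $6.45 = $2,795.40
Check: goods available $12,054.05 = COGS $9,258.65 + ending $2,795.40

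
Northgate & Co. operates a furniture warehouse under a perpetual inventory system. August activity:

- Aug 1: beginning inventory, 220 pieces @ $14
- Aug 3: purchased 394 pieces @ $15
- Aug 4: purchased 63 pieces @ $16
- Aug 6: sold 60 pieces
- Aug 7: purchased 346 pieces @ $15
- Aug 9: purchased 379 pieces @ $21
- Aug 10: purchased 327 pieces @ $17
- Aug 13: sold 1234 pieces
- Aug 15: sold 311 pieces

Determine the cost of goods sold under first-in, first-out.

Aug 6, 60 sold [FIFO — oldest first]: 60 @ $14 = $840
Aug 13, 1234 sold [FIFO — oldest first]: 160 @ $14 + 394 @ $15 + 63 @ $16 + 346 @ $15 + 271 @ $21 = $20,039
Aug 15, 311 sold [FIFO — oldest first]: 108 @ $21 + 203 @ $17 = $5,719
Total COGS = $840 + $20,039 + $5,719 = $26,598
Ending inventory: 124 @ $17 = $2,108
Check: goods available $28,706 = COGS $26,598 + ending $2,108

COGS = $26,598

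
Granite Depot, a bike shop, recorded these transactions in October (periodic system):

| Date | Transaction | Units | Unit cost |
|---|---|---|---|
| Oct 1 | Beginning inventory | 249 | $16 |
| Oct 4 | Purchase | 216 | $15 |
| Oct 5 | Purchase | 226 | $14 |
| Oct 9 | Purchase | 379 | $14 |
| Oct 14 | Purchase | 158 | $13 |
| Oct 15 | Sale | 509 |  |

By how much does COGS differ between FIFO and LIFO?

FIFO COGS: 249 @ $16 + 216 @ $15 + 44 @ $14 = $7,840
LIFO COGS: 158 @ $13 + 351 @ $14 = $6,968
Difference = |$7,840 − $6,968| = $872

$872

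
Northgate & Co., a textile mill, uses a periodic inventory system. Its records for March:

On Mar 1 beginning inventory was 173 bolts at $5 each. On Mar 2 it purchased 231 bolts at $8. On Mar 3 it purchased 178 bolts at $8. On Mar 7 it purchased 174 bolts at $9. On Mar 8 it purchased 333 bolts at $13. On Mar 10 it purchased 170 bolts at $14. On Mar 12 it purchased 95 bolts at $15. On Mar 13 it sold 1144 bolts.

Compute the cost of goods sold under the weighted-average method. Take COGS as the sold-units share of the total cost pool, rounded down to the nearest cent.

Mar 13, sell 1144: 1144/1354 × $13,837.00 → $11,690.93
Ending inventory (cost pool remaining) = $2,146.07

COGS = $11,690.93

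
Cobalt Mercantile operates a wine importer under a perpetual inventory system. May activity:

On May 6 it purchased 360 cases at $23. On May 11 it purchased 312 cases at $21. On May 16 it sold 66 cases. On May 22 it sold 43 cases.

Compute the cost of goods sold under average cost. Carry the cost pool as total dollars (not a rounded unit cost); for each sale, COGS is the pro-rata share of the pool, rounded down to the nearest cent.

COGS = $2,405.78

After May 6: 360 on hand, pool $8,280.00 (≈ $23.0000 each)
After May 11: 672 on hand, pool $14,832.00 (≈ $22.0714 each)
May 16, sell 66: 66/672 × $14,832.00 → $1,456.71
May 22, sell 43: 43/606 × $13,375.29 → $949.07
Total COGS = $1,456.71 + $949.07 = $2,405.78
Ending inventory (cost pool remaining) = $12,426.22
Check: goods available $14,832.00 = COGS $2,405.78 + ending $12,426.22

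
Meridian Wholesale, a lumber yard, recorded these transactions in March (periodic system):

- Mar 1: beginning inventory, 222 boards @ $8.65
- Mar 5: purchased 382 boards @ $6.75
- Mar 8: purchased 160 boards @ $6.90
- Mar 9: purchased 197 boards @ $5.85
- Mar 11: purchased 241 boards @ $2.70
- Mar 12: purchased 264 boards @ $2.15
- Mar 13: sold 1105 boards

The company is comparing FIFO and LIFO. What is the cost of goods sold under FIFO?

FIFO COGS: 222 @ $8.65 + 382 @ $6.75 + 160 @ $6.90 + 197 @ $5.85 + 144 @ $2.70 = $7,144.05
LIFO COGS: 264 @ $2.15 + 241 @ $2.70 + 197 @ $5.85 + 160 @ $6.90 + 243 @ $6.75 = $5,115.00

COGS = $7,144.05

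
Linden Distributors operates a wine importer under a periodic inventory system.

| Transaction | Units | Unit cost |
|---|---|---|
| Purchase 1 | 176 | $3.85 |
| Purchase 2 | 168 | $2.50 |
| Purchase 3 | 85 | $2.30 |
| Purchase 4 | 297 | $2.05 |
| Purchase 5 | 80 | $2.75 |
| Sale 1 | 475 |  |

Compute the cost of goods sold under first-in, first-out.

COGS = $1,387.40

Sale 1 (475) [FIFO — oldest first]: 176 @ $3.85 + 168 @ $2.50 + 85 @ $2.30 + 46 @ $2.05 = $1,387.40
Ending inventory: 251 @ $2.05 + 80 @ $2.75 = $734.55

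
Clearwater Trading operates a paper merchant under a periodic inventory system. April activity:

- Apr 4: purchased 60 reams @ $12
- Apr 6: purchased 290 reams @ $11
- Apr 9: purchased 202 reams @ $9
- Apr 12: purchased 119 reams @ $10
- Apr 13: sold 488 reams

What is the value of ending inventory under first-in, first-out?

Ending inventory = $1,766

Apr 13, 488 sold [FIFO — oldest first]: 60 @ $12 + 290 @ $11 + 138 @ $9 = $5,152
Ending inventory: 64 @ $9 + 119 @ $10 = $1,766
Check: goods available $6,918 = COGS $5,152 + ending $1,766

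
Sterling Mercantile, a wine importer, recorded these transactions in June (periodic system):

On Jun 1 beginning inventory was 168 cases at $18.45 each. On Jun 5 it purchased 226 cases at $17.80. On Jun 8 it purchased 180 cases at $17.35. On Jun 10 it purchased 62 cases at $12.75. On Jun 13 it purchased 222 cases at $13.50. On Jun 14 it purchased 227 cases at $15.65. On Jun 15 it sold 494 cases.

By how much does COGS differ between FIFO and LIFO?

FIFO COGS: 168 @ $18.45 + 226 @ $17.80 + 100 @ $17.35 = $8,857.40
LIFO COGS: 227 @ $15.65 + 222 @ $13.50 + 45 @ $12.75 = $7,123.30
Difference = |$8,857.40 − $7,123.30| = $1,734.10

$1,734.10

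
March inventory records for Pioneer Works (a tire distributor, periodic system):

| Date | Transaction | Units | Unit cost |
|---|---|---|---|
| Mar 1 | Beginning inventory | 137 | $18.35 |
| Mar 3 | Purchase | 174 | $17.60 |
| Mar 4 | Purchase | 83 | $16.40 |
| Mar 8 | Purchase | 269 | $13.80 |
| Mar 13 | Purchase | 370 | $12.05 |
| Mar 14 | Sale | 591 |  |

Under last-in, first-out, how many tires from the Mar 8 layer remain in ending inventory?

Mar 14, 591 sold [LIFO — newest first]: 370 @ $12.05 + 221 @ $13.80 = $7,508.30
Ending inventory: 137 @ $18.35 + 174 @ $17.60 + 83 @ $16.40 + 48 @ $13.80 = $7,599.95

48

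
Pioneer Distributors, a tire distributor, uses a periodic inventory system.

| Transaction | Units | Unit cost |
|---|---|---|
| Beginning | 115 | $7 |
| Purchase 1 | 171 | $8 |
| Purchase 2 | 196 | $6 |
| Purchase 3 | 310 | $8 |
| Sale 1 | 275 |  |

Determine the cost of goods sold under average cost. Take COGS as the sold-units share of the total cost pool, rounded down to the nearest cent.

COGS = $2,023.95

Sale 1, sell 275: 275/792 × $5,829.00 → $2,023.95
Ending inventory (cost pool remaining) = $3,805.05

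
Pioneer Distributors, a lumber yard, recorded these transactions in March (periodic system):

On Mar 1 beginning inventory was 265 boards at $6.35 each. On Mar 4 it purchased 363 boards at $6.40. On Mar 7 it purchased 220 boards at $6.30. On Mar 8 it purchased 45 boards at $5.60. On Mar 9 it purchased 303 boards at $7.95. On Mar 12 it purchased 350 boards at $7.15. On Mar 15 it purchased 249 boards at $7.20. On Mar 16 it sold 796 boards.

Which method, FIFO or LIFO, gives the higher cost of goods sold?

LIFO

FIFO COGS: 265 @ $6.35 + 363 @ $6.40 + 168 @ $6.30 = $5,064.35
LIFO COGS: 249 @ $7.20 + 350 @ $7.15 + 197 @ $7.95 = $5,861.45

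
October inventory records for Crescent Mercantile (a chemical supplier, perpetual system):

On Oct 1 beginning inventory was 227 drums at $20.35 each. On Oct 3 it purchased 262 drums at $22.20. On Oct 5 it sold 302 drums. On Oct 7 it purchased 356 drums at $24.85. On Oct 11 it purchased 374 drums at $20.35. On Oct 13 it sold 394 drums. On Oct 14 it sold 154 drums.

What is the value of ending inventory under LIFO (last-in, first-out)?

Ending inventory = $8,328.15

Oct 5, 302 sold [LIFO — newest first]: 262 @ $22.20 + 40 @ $20.35 = $6,630.40
Oct 13, 394 sold [LIFO — newest first]: 374 @ $20.35 + 20 @ $24.85 = $8,107.90
Oct 14, 154 sold [LIFO — newest first]: 154 @ $24.85 = $3,826.90
Total COGS = $6,630.40 + $8,107.90 + $3,826.90 = $18,565.20
Ending inventory: 187 @ $20.35 + 182 @ $24.85 = $8,328.15
Check: goods available $26,893.35 = COGS $18,565.20 + ending $8,328.15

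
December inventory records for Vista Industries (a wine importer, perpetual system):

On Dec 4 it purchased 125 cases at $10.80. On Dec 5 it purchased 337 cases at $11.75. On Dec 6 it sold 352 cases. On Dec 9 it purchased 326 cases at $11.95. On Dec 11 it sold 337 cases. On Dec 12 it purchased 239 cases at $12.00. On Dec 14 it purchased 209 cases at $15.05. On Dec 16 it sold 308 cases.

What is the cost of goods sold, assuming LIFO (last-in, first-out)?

Dec 6, 352 sold [LIFO — newest first]: 337 @ $11.75 + 15 @ $10.80 = $4,121.75
Dec 11, 337 sold [LIFO — newest first]: 326 @ $11.95 + 11 @ $10.80 = $4,014.50
Dec 16, 308 sold [LIFO — newest first]: 209 @ $15.05 + 99 @ $12.00 = $4,333.45
Total COGS = $4,121.75 + $4,014.50 + $4,333.45 = $12,469.70
Ending inventory: 99 @ $10.80 + 140 @ $12.00 = $2,749.20

COGS = $12,469.70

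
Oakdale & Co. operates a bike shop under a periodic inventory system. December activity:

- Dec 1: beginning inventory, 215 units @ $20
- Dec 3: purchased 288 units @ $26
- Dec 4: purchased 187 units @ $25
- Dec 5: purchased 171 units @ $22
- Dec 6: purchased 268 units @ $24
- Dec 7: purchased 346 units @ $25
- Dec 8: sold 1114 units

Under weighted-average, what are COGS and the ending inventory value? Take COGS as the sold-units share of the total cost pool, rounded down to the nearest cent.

COGS = $26,665.76; ending inventory = $8,641.24

Dec 8, sell 1114: 1114/1475 × $35,307.00 → $26,665.76
Ending inventory (cost pool remaining) = $8,641.24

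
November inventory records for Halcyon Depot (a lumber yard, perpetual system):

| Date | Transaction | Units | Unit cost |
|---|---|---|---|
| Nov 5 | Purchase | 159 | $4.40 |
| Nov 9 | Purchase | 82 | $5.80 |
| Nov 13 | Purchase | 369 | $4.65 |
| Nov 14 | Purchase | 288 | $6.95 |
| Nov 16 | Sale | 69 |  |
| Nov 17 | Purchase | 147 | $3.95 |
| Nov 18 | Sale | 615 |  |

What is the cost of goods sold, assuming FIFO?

Nov 16, 69 sold [FIFO — oldest first]: 69 @ $4.40 = $303.60
Nov 18, 615 sold [FIFO — oldest first]: 90 @ $4.40 + 82 @ $5.80 + 369 @ $4.65 + 74 @ $6.95 = $3,101.75
Total COGS = $303.60 + $3,101.75 = $3,405.35
Ending inventory: 214 @ $6.95 + 147 @ $3.95 = $2,067.95
Check: goods available $5,473.30 = COGS $3,405.35 + ending $2,067.95

COGS = $3,405.35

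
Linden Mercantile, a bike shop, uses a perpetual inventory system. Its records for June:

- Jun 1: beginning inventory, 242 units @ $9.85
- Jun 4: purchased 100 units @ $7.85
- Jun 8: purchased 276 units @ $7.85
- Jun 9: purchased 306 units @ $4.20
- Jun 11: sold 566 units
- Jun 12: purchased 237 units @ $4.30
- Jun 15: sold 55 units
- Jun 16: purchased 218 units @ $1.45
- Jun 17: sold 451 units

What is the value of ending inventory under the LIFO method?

Ending inventory = $2,893.95

Jun 11, 566 sold [LIFO — newest first]: 306 @ $4.20 + 260 @ $7.85 = $3,326.20
Jun 15, 55 sold [LIFO — newest first]: 55 @ $4.30 = $236.50
Jun 17, 451 sold [LIFO — newest first]: 218 @ $1.45 + 182 @ $4.30 + 16 @ $7.85 + 35 @ $7.85 = $1,499.05
Total COGS = $3,326.20 + $236.50 + $1,499.05 = $5,061.75
Ending inventory: 242 @ $9.85 + 65 @ $7.85 = $2,893.95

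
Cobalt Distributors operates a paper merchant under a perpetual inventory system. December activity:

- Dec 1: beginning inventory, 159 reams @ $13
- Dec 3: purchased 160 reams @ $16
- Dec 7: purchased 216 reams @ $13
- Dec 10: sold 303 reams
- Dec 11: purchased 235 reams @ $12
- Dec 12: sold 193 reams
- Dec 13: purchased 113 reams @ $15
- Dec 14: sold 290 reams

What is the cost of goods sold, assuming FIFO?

COGS = $10,495

Dec 10, 303 sold [FIFO — oldest first]: 159 @ $13 + 144 @ $16 = $4,371
Dec 12, 193 sold [FIFO — oldest first]: 16 @ $16 + 177 @ $13 = $2,557
Dec 14, 290 sold [FIFO — oldest first]: 39 @ $13 + 235 @ $12 + 16 @ $15 = $3,567
Total COGS = $4,371 + $2,557 + $3,567 = $10,495
Ending inventory: 97 @ $15 = $1,455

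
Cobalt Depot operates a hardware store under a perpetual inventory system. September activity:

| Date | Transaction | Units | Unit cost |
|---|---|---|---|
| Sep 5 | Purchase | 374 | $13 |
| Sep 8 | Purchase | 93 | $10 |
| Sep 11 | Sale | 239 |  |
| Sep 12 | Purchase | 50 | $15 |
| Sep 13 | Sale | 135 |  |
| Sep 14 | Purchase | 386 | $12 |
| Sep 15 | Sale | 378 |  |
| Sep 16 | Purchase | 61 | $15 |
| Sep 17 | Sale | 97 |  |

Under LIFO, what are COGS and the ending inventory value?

COGS = $10,594; ending inventory = $1,495

Sep 11, 239 sold [LIFO — newest first]: 93 @ $10 + 146 @ $13 = $2,828
Sep 13, 135 sold [LIFO — newest first]: 50 @ $15 + 85 @ $13 = $1,855
Sep 15, 378 sold [LIFO — newest first]: 378 @ $12 = $4,536
Sep 17, 97 sold [LIFO — newest first]: 61 @ $15 + 8 @ $12 + 28 @ $13 = $1,375
Total COGS = $2,828 + $1,855 + $4,536 + $1,375 = $10,594
Ending inventory: 115 @ $13 = $1,495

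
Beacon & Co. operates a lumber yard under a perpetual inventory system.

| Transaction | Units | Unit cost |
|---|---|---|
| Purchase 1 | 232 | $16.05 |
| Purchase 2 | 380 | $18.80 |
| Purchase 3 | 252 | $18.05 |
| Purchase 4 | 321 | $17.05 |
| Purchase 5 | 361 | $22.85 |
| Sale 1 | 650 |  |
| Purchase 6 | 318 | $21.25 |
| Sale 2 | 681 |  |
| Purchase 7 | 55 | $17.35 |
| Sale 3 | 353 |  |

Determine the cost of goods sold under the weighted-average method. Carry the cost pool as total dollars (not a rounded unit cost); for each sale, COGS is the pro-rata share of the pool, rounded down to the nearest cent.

COGS = $32,319.55

After Purchase 1: 232 on hand, pool $3,723.60 (≈ $16.0500 each)
After Purchase 2: 612 on hand, pool $10,867.60 (≈ $17.7575 each)
After Purchase 3: 864 on hand, pool $15,416.20 (≈ $17.8428 each)
After Purchase 4: 1185 on hand, pool $20,889.25 (≈ $17.6281 each)
After Purchase 5: 1546 on hand, pool $29,138.10 (≈ $18.8474 each)
Sale 1, sell 650: 650/1546 × $29,138.10 → $12,250.81
After Purchase 6: 1214 on hand, pool $23,644.79 (≈ $19.4768 each)
Sale 2, sell 681: 681/1214 × $23,644.79 → $13,263.67
After Purchase 7: 588 on hand, pool $11,335.37 (≈ $19.2778 each)
Sale 3, sell 353: 353/588 × $11,335.37 → $6,805.07
Total COGS = $12,250.81 + $13,263.67 + $6,805.07 = $32,319.55
Ending inventory (cost pool remaining) = $4,530.30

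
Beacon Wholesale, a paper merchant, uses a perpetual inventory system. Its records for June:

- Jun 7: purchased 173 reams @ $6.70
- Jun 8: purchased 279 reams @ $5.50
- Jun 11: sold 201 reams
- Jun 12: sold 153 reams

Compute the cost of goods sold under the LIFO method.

COGS = $2,037.00

Jun 11, 201 sold [LIFO — newest first]: 201 @ $5.50 = $1,105.50
Jun 12, 153 sold [LIFO — newest first]: 78 @ $5.50 + 75 @ $6.70 = $931.50
Total COGS = $1,105.50 + $931.50 = $2,037.00
Ending inventory: 98 @ $6.70 = $656.60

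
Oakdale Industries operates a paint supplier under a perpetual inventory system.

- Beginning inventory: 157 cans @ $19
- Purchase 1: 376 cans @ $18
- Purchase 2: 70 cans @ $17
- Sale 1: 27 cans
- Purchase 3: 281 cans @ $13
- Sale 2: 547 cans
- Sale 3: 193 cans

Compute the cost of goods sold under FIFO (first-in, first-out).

Sale 1 (27) [FIFO — oldest first]: 27 @ $19 = $513
Sale 2 (547) [FIFO — oldest first]: 130 @ $19 + 376 @ $18 + 41 @ $17 = $9,935
Sale 3 (193) [FIFO — oldest first]: 29 @ $17 + 164 @ $13 = $2,625
Total COGS = $513 + $9,935 + $2,625 = $13,073
Ending inventory: 117 @ $13 = $1,521

COGS = $13,073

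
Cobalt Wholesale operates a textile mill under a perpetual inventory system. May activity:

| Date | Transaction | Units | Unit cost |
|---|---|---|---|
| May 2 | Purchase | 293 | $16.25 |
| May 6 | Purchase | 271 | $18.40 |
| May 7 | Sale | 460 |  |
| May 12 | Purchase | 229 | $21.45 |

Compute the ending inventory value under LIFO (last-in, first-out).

Ending inventory = $6,602.05

May 7, 460 sold [LIFO — newest first]: 271 @ $18.40 + 189 @ $16.25 = $8,057.65
Ending inventory: 104 @ $16.25 + 229 @ $21.45 = $6,602.05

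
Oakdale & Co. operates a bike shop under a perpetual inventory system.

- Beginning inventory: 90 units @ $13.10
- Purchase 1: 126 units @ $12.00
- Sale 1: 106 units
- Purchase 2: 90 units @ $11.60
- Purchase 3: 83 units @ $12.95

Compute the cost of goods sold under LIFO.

Sale 1 (106) [LIFO — newest first]: 106 @ $12.00 = $1,272.00
Ending inventory: 90 @ $13.10 + 20 @ $12.00 + 90 @ $11.60 + 83 @ $12.95 = $3,537.85
Check: goods available $4,809.85 = COGS $1,272.00 + ending $3,537.85

COGS = $1,272.00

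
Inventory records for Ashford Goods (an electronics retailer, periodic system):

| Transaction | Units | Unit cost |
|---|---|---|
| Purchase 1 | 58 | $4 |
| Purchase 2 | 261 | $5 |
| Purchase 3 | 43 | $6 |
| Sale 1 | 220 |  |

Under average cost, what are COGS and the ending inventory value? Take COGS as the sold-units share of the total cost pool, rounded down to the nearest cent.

Sale 1, sell 220: 220/362 × $1,795.00 → $1,090.88
Ending inventory (cost pool remaining) = $704.12
Check: goods available $1,795.00 = COGS $1,090.88 + ending $704.12

COGS = $1,090.88; ending inventory = $704.12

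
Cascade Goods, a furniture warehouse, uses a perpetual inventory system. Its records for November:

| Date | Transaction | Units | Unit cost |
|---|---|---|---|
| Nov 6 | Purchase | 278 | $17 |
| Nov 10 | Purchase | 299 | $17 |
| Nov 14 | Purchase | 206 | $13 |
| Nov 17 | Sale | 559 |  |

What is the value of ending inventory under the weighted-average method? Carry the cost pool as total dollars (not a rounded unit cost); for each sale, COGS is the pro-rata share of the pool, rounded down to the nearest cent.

Ending inventory = $3,572.28

After Nov 6: 278 on hand, pool $4,726.00 (≈ $17.0000 each)
After Nov 10: 577 on hand, pool $9,809.00 (≈ $17.0000 each)
After Nov 14: 783 on hand, pool $12,487.00 (≈ $15.9476 each)
Nov 17, sell 559: 559/783 × $12,487.00 → $8,914.72
Ending inventory (cost pool remaining) = $3,572.28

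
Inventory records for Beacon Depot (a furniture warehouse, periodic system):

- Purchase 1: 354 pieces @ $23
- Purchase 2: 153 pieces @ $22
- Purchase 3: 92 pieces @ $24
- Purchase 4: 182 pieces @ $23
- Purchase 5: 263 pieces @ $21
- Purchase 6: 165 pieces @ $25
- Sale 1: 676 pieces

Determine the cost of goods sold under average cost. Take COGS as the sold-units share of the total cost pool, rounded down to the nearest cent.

COGS = $15,404.30

Sale 1, sell 676: 676/1209 × $27,550.00 → $15,404.30
Ending inventory (cost pool remaining) = $12,145.70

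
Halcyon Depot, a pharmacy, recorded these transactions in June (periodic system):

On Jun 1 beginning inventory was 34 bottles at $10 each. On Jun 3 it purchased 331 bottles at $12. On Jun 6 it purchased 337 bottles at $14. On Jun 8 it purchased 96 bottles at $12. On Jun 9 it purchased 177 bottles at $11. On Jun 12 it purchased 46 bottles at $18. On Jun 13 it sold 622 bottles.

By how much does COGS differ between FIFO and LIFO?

$259

FIFO COGS: 34 @ $10 + 331 @ $12 + 257 @ $14 = $7,910
LIFO COGS: 46 @ $18 + 177 @ $11 + 96 @ $12 + 303 @ $14 = $8,169
Difference = |$7,910 − $8,169| = $259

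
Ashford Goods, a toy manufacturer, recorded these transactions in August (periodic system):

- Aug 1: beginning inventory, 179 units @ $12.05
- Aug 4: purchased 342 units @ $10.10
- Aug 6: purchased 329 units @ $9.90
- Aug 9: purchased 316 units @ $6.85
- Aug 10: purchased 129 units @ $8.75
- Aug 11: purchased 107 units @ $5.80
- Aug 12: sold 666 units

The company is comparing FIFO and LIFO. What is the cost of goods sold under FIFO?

FIFO COGS: 179 @ $12.05 + 342 @ $10.10 + 145 @ $9.90 = $7,046.65
LIFO COGS: 107 @ $5.80 + 129 @ $8.75 + 316 @ $6.85 + 114 @ $9.90 = $5,042.55

COGS = $7,046.65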